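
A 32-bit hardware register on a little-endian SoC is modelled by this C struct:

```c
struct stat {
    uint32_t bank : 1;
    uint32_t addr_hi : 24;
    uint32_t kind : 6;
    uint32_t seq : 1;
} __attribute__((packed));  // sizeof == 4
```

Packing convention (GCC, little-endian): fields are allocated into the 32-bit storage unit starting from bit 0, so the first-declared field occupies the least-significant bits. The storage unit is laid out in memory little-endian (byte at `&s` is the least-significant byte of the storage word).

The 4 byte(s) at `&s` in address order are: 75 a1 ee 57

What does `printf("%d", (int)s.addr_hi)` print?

16208058

[0]=0x75 [1]=0xa1 [2]=0xee [3]=0x57 (little-endian) → word 0x57eea175
bank [0+:1] = (word>>0) & 0x1 = 1
addr_hi [1+:24] = (word>>1) & 0xffffff = 16208058  ←
kind [25+:6] = (word>>25) & 0x3f = 43
seq [31+:1] = (word>>31) & 0x1 = 0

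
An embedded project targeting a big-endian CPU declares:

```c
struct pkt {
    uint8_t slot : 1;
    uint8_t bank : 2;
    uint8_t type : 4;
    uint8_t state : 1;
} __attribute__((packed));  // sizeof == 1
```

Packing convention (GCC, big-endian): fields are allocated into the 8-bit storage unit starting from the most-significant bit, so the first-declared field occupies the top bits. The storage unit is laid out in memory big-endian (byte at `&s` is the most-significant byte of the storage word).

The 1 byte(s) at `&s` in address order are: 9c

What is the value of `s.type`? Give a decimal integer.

[0]=0x9c (big-endian) → word 0x9c
slot [7+:1] = (word>>7) & 0x1 = 1
bank [5+:2] = (word>>5) & 0x3 = 0
type [1+:4] = (word>>1) & 0xf = 14  ←
state [0+:1] = (word>>0) & 0x1 = 0

14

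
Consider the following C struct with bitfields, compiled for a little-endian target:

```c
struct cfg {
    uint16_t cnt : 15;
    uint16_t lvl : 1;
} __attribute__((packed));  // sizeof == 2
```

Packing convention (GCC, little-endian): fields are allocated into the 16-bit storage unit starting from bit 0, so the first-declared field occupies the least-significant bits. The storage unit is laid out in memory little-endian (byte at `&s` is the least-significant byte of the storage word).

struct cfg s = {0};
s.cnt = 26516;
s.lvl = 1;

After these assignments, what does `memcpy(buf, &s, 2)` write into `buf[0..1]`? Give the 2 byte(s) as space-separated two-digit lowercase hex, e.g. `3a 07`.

cnt:15 = 26516 → 0x6794 << 0 → word 0x6794
lvl:1 = 1 → 0x1 << 15 → word 0xe794
word = 0xe794 → little-endian bytes:
  [0]=0x94  [1]=0xe7

94 e7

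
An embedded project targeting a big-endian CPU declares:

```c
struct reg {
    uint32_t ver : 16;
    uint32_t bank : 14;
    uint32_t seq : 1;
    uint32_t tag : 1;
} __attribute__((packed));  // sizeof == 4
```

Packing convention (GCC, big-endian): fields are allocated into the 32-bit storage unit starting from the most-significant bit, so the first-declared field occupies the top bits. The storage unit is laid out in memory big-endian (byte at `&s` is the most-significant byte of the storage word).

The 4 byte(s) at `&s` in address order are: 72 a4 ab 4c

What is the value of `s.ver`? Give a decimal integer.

[0]=0x72 [1]=0xa4 [2]=0xab [3]=0x4c (big-endian) → word 0x72a4ab4c
ver [16+:16] = (word>>16) & 0xffff = 29348  ←
bank [2+:14] = (word>>2) & 0x3fff = 10963
seq [1+:1] = (word>>1) & 0x1 = 0
tag [0+:1] = (word>>0) & 0x1 = 0

29348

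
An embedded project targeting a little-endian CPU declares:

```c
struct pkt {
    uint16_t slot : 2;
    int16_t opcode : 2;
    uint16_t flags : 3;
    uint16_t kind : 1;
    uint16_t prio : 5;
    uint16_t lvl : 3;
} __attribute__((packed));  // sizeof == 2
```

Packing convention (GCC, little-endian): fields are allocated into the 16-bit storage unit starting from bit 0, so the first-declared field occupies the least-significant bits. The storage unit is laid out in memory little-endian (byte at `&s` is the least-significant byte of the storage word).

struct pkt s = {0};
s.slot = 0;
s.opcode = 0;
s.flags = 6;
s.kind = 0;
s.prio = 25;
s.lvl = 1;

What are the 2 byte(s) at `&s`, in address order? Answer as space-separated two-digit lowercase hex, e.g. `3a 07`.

[0+:2] slot=0 & 0x3 = 0x0; word=0x0000
[2+:2] opcode=0 & 0x3 = 0x0; word=0x0000
[4+:3] flags=6 & 0x7 = 0x6; word=0x0060
[7+:1] kind=0 & 0x1 = 0x0; word=0x0060
[8+:5] prio=25 & 0x1f = 0x19; word=0x1960
[13+:3] lvl=1 & 0x7 = 0x1; word=0x3960
word = 0x3960 → little-endian bytes:
  [0]=0x60  [1]=0x39

60 39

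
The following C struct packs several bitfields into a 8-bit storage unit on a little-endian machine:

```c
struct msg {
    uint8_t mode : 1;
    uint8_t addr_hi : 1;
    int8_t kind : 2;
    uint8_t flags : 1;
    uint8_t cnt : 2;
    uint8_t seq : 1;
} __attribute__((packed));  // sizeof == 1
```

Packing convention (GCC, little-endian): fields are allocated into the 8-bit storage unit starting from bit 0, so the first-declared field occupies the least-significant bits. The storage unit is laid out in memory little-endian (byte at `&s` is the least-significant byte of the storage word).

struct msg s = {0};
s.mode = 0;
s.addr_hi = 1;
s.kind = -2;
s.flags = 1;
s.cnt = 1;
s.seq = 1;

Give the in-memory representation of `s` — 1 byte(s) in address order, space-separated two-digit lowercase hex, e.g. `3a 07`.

ba

mode (1b) val=0 bits=0x0 at bit 0: 0x00
addr_hi (1b) val=1 bits=0x1 at bit 1: 0x02
kind (2b) val=-2 bits=0x2 at bit 2: 0x0a
flags (1b) val=1 bits=0x1 at bit 4: 0x1a
cnt (2b) val=1 bits=0x1 at bit 5: 0x3a
seq (1b) val=1 bits=0x1 at bit 7: 0xba
word = 0xba → little-endian bytes:
  [0]=0xba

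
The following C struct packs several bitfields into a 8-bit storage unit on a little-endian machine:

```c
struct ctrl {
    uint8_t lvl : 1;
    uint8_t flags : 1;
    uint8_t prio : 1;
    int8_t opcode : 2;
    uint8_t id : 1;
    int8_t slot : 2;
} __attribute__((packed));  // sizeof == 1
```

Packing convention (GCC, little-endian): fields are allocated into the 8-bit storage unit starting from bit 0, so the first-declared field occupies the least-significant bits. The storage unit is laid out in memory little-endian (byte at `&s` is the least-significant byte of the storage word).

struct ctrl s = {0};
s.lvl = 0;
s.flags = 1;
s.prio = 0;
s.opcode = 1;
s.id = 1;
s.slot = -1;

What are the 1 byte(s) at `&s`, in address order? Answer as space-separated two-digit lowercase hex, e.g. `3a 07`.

lvl (1b) val=0 bits=0x0 at bit 0: 0x00
flags (1b) val=1 bits=0x1 at bit 1: 0x02
prio (1b) val=0 bits=0x0 at bit 2: 0x02
opcode (2b) val=1 bits=0x1 at bit 3: 0x0a
id (1b) val=1 bits=0x1 at bit 5: 0x2a
slot (2b) val=-1 bits=0x3 at bit 6: 0xea
word = 0xea → little-endian bytes:
  [0]=0xea

ea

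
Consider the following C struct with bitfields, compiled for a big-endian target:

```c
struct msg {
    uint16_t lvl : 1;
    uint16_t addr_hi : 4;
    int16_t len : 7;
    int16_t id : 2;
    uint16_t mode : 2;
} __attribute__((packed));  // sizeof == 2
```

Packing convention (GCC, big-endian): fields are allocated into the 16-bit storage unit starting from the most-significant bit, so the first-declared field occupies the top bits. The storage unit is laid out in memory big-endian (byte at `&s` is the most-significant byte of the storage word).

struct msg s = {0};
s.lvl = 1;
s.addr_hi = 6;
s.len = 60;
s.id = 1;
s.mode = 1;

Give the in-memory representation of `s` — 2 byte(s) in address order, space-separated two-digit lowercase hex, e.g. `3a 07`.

b3 c5

[15+:1] lvl=1 & 0x1 = 0x1; word=0x8000
[11+:4] addr_hi=6 & 0xf = 0x6; word=0xb000
[4+:7] len=60 & 0x7f = 0x3c; word=0xb3c0
[2+:2] id=1 & 0x3 = 0x1; word=0xb3c4
[0+:2] mode=1 & 0x3 = 0x1; word=0xb3c5
word = 0xb3c5 → big-endian bytes:
  [0]=0xb3  [1]=0xc5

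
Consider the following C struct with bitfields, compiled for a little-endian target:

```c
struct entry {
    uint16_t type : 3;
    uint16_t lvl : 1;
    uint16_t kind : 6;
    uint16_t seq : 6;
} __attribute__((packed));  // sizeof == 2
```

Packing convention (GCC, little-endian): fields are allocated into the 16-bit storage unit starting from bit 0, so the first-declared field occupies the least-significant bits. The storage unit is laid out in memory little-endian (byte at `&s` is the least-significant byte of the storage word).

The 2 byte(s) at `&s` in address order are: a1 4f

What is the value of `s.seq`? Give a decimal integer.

[0]=0xa1 [1]=0x4f (little-endian) → word 0x4fa1
type:3 @ bit 0 → (0x4fa1>>0)&0x7 = 0x1
lvl:1 @ bit 3 → (0x4fa1>>3)&0x1 = 0x0
kind:6 @ bit 4 → (0x4fa1>>4)&0x3f = 0x3a
seq:6 @ bit 10 → (0x4fa1>>10)&0x3f = 0x13  ←

19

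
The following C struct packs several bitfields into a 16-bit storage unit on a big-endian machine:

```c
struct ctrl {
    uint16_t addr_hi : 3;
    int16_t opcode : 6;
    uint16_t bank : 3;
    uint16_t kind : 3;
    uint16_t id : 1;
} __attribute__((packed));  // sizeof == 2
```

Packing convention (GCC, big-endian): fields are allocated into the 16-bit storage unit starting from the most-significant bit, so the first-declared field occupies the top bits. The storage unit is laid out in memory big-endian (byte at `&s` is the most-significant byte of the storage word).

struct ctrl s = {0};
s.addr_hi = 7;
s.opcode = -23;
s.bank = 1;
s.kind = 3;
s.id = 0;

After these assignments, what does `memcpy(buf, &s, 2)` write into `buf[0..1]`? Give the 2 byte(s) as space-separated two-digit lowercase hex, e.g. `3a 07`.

addr_hi (3b) val=7 bits=0x7 at bit 13: 0xe000
opcode (6b) val=-23 bits=0x29 at bit 7: 0xf480
bank (3b) val=1 bits=0x1 at bit 4: 0xf490
kind (3b) val=3 bits=0x3 at bit 1: 0xf496
id (1b) val=0 bits=0x0 at bit 0: 0xf496
word = 0xf496 → big-endian bytes:
  [0]=0xf4  [1]=0x96

f4 96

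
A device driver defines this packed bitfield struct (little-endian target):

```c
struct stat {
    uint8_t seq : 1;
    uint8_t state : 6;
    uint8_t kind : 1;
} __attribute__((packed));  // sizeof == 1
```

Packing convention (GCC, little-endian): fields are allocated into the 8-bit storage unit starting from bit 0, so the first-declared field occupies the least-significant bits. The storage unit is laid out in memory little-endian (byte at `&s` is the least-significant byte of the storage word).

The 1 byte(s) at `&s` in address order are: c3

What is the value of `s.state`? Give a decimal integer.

33

[0]=0xc3 (little-endian) → word 0xc3
seq [0+:1] = (word>>0) & 0x1 = 1
state [1+:6] = (word>>1) & 0x3f = 33  ←
kind [7+:1] = (word>>7) & 0x1 = 1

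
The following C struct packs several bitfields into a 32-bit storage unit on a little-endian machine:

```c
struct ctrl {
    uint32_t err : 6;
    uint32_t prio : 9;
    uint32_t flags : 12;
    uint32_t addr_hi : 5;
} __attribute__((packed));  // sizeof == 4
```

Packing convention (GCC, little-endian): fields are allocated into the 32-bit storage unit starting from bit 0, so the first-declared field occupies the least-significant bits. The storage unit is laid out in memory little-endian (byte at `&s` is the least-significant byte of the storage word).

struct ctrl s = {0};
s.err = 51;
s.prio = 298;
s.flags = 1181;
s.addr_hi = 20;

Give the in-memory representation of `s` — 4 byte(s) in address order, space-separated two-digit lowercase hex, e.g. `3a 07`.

b3 ca 4e a2

err (6b) val=51 bits=0x33 at bit 0: 0x00000033
prio (9b) val=298 bits=0x12a at bit 6: 0x00004ab3
flags (12b) val=1181 bits=0x49d at bit 15: 0x024ecab3
addr_hi (5b) val=20 bits=0x14 at bit 27: 0xa24ecab3
word = 0xa24ecab3 → little-endian bytes:
  [0]=0xb3  [1]=0xca  [2]=0x4e  [3]=0xa2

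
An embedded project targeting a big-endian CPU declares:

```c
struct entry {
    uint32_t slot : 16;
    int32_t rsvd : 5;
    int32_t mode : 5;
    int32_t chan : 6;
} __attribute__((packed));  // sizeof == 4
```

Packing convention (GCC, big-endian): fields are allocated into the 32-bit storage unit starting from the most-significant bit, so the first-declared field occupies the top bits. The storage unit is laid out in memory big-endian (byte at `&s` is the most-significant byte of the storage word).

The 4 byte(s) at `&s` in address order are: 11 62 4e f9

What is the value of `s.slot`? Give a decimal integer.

4450

[0]=0x11 [1]=0x62 [2]=0x4e [3]=0xf9 (big-endian) → word 0x11624ef9
slot [16+:16] = (word>>16) & 0xffff = 4450  ←
rsvd [11+:5] = (word>>11) & 0x1f = 9
mode [6+:5] = (word>>6) & 0x1f = 27
chan [0+:6] = (word>>0) & 0x3f = 57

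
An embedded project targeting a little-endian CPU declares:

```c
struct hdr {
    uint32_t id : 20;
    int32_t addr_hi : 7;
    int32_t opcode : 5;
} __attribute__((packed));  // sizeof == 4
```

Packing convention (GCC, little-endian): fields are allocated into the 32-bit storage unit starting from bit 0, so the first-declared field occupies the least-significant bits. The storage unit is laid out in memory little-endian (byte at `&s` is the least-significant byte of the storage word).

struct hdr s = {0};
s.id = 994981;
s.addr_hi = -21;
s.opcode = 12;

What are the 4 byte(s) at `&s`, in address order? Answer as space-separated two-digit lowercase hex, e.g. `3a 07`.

a5 2e bf 66

[0+:20] id=994981 & 0xfffff = 0xf2ea5; word=0x000f2ea5
[20+:7] addr_hi=-21 & 0x7f = 0x6b; word=0x06bf2ea5
[27+:5] opcode=12 & 0x1f = 0xc; word=0x66bf2ea5
word = 0x66bf2ea5 → little-endian bytes:
  [0]=0xa5  [1]=0x2e  [2]=0xbf  [3]=0x66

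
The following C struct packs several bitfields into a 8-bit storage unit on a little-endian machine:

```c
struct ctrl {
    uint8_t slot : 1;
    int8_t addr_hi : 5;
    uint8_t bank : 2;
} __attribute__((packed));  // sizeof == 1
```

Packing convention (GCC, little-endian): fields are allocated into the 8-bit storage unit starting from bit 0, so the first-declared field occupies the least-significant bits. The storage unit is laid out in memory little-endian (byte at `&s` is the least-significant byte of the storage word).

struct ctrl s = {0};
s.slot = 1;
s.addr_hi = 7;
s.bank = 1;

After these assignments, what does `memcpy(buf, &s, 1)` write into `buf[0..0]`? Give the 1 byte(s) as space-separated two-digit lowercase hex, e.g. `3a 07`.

4f

slot (1b) val=1 bits=0x1 at bit 0: 0x01
addr_hi (5b) val=7 bits=0x7 at bit 1: 0x0f
bank (2b) val=1 bits=0x1 at bit 6: 0x4f
word = 0x4f → little-endian bytes:
  [0]=0x4f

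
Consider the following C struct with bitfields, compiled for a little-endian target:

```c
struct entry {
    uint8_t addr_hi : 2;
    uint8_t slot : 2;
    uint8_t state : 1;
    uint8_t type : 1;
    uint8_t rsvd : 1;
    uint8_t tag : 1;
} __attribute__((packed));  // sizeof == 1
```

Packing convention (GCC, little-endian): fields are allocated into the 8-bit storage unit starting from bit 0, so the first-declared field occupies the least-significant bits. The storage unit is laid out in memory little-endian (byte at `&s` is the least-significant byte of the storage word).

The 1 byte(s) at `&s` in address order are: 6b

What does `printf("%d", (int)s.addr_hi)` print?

[0]=0x6b (little-endian) → word 0x6b
addr_hi [0+:2] = (word>>0) & 0x3 = 3  ←
slot [2+:2] = (word>>2) & 0x3 = 2
state [4+:1] = (word>>4) & 0x1 = 0
type [5+:1] = (word>>5) & 0x1 = 1
rsvd [6+:1] = (word>>6) & 0x1 = 1
tag [7+:1] = (word>>7) & 0x1 = 0

3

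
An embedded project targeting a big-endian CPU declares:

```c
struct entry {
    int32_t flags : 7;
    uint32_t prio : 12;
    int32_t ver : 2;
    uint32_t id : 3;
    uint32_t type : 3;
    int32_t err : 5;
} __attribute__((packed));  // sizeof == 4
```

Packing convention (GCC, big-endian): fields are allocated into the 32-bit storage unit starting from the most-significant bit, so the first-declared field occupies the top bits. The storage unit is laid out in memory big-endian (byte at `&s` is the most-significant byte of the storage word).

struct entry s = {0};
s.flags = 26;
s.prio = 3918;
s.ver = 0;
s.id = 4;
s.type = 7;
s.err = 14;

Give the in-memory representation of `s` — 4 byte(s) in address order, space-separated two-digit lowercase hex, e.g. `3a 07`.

35 e9 c4 ee

flags (7b) val=26 bits=0x1a at bit 25: 0x34000000
prio (12b) val=3918 bits=0xf4e at bit 13: 0x35e9c000
ver (2b) val=0 bits=0x0 at bit 11: 0x35e9c000
id (3b) val=4 bits=0x4 at bit 8: 0x35e9c400
type (3b) val=7 bits=0x7 at bit 5: 0x35e9c4e0
err (5b) val=14 bits=0xe at bit 0: 0x35e9c4ee
word = 0x35e9c4ee → big-endian bytes:
  [0]=0x35  [1]=0xe9  [2]=0xc4  [3]=0xee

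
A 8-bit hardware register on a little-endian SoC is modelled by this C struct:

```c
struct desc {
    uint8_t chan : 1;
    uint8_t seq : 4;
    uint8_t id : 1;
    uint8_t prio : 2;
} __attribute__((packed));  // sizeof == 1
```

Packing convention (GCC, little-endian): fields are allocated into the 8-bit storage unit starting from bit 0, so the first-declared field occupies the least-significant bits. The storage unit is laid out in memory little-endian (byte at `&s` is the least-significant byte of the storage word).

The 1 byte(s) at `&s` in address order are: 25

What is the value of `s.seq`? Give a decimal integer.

2

[0]=0x25 (little-endian) → word 0x25
chan [0+:1] = (word>>0) & 0x1 = 1
seq [1+:4] = (word>>1) & 0xf = 2  ←
id [5+:1] = (word>>5) & 0x1 = 1
prio [6+:2] = (word>>6) & 0x3 = 0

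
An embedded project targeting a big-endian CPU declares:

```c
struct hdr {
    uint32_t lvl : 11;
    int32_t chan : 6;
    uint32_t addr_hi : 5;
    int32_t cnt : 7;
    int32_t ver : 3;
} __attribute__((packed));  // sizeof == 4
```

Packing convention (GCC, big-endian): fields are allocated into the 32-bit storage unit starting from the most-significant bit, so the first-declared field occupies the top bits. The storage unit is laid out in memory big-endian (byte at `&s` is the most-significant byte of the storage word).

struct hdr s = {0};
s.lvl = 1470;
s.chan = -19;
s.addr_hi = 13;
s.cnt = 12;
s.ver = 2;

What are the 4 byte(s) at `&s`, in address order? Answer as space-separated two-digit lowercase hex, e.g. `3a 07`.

b7 d6 b4 62

lvl:11 = 1470 → 0x5be << 21 → word 0xb7c00000
chan:6 = -19 → 0x2d << 15 → word 0xb7d68000
addr_hi:5 = 13 → 0xd << 10 → word 0xb7d6b400
cnt:7 = 12 → 0xc << 3 → word 0xb7d6b460
ver:3 = 2 → 0x2 << 0 → word 0xb7d6b462
word = 0xb7d6b462 → big-endian bytes:
  [0]=0xb7  [1]=0xd6  [2]=0xb4  [3]=0x62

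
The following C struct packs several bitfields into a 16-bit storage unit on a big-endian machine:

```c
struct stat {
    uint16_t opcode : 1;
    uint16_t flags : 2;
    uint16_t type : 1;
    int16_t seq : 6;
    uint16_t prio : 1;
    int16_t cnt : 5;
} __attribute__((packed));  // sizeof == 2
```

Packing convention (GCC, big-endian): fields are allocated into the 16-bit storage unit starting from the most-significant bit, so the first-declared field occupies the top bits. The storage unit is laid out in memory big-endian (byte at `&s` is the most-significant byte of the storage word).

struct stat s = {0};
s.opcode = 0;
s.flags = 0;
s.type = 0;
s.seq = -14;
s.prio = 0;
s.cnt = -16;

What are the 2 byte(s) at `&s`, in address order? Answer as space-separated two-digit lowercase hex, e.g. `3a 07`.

0c 90

opcode (1b) val=0 bits=0x0 at bit 15: 0x0000
flags (2b) val=0 bits=0x0 at bit 13: 0x0000
type (1b) val=0 bits=0x0 at bit 12: 0x0000
seq (6b) val=-14 bits=0x32 at bit 6: 0x0c80
prio (1b) val=0 bits=0x0 at bit 5: 0x0c80
cnt (5b) val=-16 bits=0x10 at bit 0: 0x0c90
word = 0x0c90 → big-endian bytes:
  [0]=0x0c  [1]=0x90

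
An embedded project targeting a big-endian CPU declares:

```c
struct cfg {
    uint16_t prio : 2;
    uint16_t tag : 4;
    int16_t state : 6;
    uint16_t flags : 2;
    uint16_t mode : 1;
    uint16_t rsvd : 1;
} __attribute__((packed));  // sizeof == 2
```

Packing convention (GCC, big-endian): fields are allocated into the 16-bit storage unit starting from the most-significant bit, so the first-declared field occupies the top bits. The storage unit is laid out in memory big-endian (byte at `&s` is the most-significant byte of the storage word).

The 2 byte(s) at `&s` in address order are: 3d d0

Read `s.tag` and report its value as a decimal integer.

15

[0]=0x3d [1]=0xd0 (big-endian) → word 0x3dd0
prio:2 @ bit 14 → (0x3dd0>>14)&0x3 = 0x0
tag:4 @ bit 10 → (0x3dd0>>10)&0xf = 0xf  ←
state:6 @ bit 4 → (0x3dd0>>4)&0x3f = 0x1d
flags:2 @ bit 2 → (0x3dd0>>2)&0x3 = 0x0
mode:1 @ bit 1 → (0x3dd0>>1)&0x1 = 0x0
rsvd:1 @ bit 0 → (0x3dd0>>0)&0x1 = 0x0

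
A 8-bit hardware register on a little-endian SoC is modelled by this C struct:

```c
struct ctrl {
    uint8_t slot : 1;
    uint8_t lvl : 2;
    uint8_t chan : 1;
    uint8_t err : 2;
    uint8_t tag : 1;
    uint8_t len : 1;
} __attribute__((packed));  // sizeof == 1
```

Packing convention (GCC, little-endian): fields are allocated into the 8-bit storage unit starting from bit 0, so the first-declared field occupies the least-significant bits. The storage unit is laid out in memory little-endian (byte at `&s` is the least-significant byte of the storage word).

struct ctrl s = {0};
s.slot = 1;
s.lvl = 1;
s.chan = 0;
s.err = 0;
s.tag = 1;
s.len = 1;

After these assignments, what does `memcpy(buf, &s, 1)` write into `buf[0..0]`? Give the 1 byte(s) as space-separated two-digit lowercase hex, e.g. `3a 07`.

c3

slot:1 = 1 → 0x1 << 0 → word 0x01
lvl:2 = 1 → 0x1 << 1 → word 0x03
chan:1 = 0 → 0x0 << 3 → word 0x03
err:2 = 0 → 0x0 << 4 → word 0x03
tag:1 = 1 → 0x1 << 6 → word 0x43
len:1 = 1 → 0x1 << 7 → word 0xc3
word = 0xc3 → little-endian bytes:
  [0]=0xc3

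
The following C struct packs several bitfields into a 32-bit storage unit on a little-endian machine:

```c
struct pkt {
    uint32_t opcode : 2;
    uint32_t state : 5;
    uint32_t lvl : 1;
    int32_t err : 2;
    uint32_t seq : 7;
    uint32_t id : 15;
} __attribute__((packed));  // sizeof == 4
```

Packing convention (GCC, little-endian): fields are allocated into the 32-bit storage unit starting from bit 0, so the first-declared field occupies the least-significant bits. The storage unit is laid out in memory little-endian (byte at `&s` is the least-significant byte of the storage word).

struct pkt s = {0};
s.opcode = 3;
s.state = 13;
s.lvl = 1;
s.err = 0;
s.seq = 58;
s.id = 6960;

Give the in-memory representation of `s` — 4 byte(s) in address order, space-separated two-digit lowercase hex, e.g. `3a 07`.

b7 e8 60 36

opcode (2b) val=3 bits=0x3 at bit 0: 0x00000003
state (5b) val=13 bits=0xd at bit 2: 0x00000037
lvl (1b) val=1 bits=0x1 at bit 7: 0x000000b7
err (2b) val=0 bits=0x0 at bit 8: 0x000000b7
seq (7b) val=58 bits=0x3a at bit 10: 0x0000e8b7
id (15b) val=6960 bits=0x1b30 at bit 17: 0x3660e8b7
word = 0x3660e8b7 → little-endian bytes:
  [0]=0xb7  [1]=0xe8  [2]=0x60  [3]=0x36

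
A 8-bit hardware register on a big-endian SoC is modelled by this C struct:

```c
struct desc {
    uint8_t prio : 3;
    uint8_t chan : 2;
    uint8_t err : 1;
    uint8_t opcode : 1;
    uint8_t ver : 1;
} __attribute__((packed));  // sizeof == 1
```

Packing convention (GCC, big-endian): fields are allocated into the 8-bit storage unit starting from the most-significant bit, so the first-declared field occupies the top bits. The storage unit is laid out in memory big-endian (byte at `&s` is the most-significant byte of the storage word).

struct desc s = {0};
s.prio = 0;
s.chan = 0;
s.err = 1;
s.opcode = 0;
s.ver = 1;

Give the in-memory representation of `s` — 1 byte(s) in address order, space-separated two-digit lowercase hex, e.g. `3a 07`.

[5+:3] prio=0 & 0x7 = 0x0; word=0x00
[3+:2] chan=0 & 0x3 = 0x0; word=0x00
[2+:1] err=1 & 0x1 = 0x1; word=0x04
[1+:1] opcode=0 & 0x1 = 0x0; word=0x04
[0+:1] ver=1 & 0x1 = 0x1; word=0x05
word = 0x05 → big-endian bytes:
  [0]=0x05

05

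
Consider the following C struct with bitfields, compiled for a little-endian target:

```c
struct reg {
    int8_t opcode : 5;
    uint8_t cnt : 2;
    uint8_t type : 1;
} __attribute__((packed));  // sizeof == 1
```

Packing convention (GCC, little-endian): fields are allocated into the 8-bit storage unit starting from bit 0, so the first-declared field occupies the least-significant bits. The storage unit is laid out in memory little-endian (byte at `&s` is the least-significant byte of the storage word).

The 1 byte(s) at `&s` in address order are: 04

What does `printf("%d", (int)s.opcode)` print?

[0]=0x04 (little-endian) → word 0x04
opcode [0+:5] = (word>>0) & 0x1f = 4  ←
cnt [5+:2] = (word>>5) & 0x3 = 0
type [7+:1] = (word>>7) & 0x1 = 0
opcode signed 5b, MSB=0: value = 4

4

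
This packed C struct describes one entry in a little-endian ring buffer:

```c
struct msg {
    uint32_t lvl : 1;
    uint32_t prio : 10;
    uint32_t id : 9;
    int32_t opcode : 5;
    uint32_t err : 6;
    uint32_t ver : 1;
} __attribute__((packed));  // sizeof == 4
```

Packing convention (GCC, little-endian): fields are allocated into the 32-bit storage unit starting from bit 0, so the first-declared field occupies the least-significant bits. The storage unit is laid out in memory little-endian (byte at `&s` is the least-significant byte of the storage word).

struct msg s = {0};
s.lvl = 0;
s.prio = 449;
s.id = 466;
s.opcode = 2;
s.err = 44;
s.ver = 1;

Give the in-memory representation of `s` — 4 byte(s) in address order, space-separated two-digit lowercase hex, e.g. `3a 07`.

lvl:1 = 0 → 0x0 << 0 → word 0x00000000
prio:10 = 449 → 0x1c1 << 1 → word 0x00000382
id:9 = 466 → 0x1d2 << 11 → word 0x000e9382
opcode:5 = 2 → 0x2 << 20 → word 0x002e9382
err:6 = 44 → 0x2c << 25 → word 0x582e9382
ver:1 = 1 → 0x1 << 31 → word 0xd82e9382
word = 0xd82e9382 → little-endian bytes:
  [0]=0x82  [1]=0x93  [2]=0x2e  [3]=0xd8

82 93 2e d8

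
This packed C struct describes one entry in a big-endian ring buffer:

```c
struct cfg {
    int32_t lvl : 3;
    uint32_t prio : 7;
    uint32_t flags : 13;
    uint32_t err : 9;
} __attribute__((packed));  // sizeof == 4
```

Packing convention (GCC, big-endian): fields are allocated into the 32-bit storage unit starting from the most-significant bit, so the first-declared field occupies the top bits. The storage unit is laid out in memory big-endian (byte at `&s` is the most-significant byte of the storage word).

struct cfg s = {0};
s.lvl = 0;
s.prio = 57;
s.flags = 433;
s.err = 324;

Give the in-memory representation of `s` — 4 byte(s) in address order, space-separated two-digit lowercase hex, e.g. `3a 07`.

lvl (3b) val=0 bits=0x0 at bit 29: 0x00000000
prio (7b) val=57 bits=0x39 at bit 22: 0x0e400000
flags (13b) val=433 bits=0x1b1 at bit 9: 0x0e436200
err (9b) val=324 bits=0x144 at bit 0: 0x0e436344
word = 0x0e436344 → big-endian bytes:
  [0]=0x0e  [1]=0x43  [2]=0x63  [3]=0x44

0e 43 63 44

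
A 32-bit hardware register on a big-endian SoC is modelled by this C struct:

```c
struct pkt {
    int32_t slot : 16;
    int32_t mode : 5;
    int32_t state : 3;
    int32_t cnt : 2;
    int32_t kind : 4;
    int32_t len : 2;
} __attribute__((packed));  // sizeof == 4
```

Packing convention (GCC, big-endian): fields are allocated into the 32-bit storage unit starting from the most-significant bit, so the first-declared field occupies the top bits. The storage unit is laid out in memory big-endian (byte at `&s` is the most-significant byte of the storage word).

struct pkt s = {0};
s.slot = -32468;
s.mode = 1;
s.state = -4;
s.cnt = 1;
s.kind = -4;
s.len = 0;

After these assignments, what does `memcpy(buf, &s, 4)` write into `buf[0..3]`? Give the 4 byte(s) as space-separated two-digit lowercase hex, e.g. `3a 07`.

81 2c 0c 70

slot:16 = -32468 → 0x812c << 16 → word 0x812c0000
mode:5 = 1 → 0x1 << 11 → word 0x812c0800
state:3 = -4 → 0x4 << 8 → word 0x812c0c00
cnt:2 = 1 → 0x1 << 6 → word 0x812c0c40
kind:4 = -4 → 0xc << 2 → word 0x812c0c70
len:2 = 0 → 0x0 << 0 → word 0x812c0c70
word = 0x812c0c70 → big-endian bytes:
  [0]=0x81  [1]=0x2c  [2]=0x0c  [3]=0x70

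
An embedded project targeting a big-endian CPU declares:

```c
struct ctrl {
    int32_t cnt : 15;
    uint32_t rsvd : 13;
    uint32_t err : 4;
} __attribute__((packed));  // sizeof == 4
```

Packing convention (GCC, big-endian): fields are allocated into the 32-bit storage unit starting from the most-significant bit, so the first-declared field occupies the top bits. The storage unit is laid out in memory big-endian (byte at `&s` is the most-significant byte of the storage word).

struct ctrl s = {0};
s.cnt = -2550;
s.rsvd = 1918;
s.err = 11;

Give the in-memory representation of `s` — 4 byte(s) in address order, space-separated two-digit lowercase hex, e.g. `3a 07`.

cnt (15b) val=-2550 bits=0x760a at bit 17: 0xec140000
rsvd (13b) val=1918 bits=0x77e at bit 4: 0xec1477e0
err (4b) val=11 bits=0xb at bit 0: 0xec1477eb
word = 0xec1477eb → big-endian bytes:
  [0]=0xec  [1]=0x14  [2]=0x77  [3]=0xeb

ec 14 77 eb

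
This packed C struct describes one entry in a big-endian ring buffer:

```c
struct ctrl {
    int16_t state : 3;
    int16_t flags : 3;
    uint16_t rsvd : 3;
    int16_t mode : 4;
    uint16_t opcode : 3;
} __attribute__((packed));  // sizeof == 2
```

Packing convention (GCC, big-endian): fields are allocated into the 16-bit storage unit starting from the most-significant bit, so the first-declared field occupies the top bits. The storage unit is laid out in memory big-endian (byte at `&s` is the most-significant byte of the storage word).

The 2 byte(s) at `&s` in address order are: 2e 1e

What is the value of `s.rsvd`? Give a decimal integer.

[0]=0x2e [1]=0x1e (big-endian) → word 0x2e1e
state:3 @ bit 13 → (0x2e1e>>13)&0x7 = 0x1
flags:3 @ bit 10 → (0x2e1e>>10)&0x7 = 0x3
rsvd:3 @ bit 7 → (0x2e1e>>7)&0x7 = 0x4  ←
mode:4 @ bit 3 → (0x2e1e>>3)&0xf = 0x3
opcode:3 @ bit 0 → (0x2e1e>>0)&0x7 = 0x6

4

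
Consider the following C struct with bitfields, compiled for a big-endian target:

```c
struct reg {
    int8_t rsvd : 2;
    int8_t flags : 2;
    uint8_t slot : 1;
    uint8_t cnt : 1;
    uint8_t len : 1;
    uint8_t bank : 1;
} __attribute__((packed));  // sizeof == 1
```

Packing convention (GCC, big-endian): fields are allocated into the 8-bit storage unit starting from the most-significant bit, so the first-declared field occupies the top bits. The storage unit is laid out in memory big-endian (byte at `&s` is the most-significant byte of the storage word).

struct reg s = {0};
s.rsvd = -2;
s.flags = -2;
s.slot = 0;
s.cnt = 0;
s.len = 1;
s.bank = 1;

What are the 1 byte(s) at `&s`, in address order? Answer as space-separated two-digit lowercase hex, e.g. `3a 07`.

a3

rsvd:2 = -2 → 0x2 << 6 → word 0x80
flags:2 = -2 → 0x2 << 4 → word 0xa0
slot:1 = 0 → 0x0 << 3 → word 0xa0
cnt:1 = 0 → 0x0 << 2 → word 0xa0
len:1 = 1 → 0x1 << 1 → word 0xa2
bank:1 = 1 → 0x1 << 0 → word 0xa3
word = 0xa3 → big-endian bytes:
  [0]=0xa3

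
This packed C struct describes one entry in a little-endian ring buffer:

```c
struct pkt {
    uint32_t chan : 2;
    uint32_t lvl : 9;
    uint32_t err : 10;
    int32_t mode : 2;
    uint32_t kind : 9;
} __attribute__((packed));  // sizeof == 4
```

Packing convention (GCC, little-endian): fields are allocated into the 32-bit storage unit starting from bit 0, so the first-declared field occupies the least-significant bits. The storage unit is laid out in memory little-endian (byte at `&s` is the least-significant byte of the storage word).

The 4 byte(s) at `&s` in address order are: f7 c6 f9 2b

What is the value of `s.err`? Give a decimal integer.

[0]=0xf7 [1]=0xc6 [2]=0xf9 [3]=0x2b (little-endian) → word 0x2bf9c6f7
chan:2 @ bit 0 → (0x2bf9c6f7>>0)&0x3 = 0x3
lvl:9 @ bit 2 → (0x2bf9c6f7>>2)&0x1ff = 0x1bd
err:10 @ bit 11 → (0x2bf9c6f7>>11)&0x3ff = 0x338  ←
mode:2 @ bit 21 → (0x2bf9c6f7>>21)&0x3 = 0x3
kind:9 @ bit 23 → (0x2bf9c6f7>>23)&0x1ff = 0x57

824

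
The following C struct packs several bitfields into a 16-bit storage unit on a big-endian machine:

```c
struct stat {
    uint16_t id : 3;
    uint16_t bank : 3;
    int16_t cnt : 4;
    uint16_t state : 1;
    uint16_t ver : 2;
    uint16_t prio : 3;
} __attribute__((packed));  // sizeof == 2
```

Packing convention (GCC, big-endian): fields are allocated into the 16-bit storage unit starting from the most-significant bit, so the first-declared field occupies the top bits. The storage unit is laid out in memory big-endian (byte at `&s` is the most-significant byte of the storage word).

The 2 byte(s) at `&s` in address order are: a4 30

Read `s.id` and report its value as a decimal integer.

5

[0]=0xa4 [1]=0x30 (big-endian) → word 0xa430
id:3 @ bit 13 → (0xa430>>13)&0x7 = 0x5  ←
bank:3 @ bit 10 → (0xa430>>10)&0x7 = 0x1
cnt:4 @ bit 6 → (0xa430>>6)&0xf = 0x0
state:1 @ bit 5 → (0xa430>>5)&0x1 = 0x1
ver:2 @ bit 3 → (0xa430>>3)&0x3 = 0x2
prio:3 @ bit 0 → (0xa430>>0)&0x7 = 0x0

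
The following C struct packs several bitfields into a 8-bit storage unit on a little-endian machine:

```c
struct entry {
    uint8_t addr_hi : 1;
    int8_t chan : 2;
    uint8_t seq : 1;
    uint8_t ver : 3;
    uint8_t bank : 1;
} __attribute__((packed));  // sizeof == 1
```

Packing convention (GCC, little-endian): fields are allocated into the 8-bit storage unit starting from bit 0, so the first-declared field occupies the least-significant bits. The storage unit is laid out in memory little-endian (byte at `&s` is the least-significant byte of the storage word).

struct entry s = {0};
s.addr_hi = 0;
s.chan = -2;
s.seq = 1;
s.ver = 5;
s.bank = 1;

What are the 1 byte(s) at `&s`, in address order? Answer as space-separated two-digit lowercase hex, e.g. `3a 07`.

dc

[0+:1] addr_hi=0 & 0x1 = 0x0; word=0x00
[1+:2] chan=-2 & 0x3 = 0x2; word=0x04
[3+:1] seq=1 & 0x1 = 0x1; word=0x0c
[4+:3] ver=5 & 0x7 = 0x5; word=0x5c
[7+:1] bank=1 & 0x1 = 0x1; word=0xdc
word = 0xdc → little-endian bytes:
  [0]=0xdc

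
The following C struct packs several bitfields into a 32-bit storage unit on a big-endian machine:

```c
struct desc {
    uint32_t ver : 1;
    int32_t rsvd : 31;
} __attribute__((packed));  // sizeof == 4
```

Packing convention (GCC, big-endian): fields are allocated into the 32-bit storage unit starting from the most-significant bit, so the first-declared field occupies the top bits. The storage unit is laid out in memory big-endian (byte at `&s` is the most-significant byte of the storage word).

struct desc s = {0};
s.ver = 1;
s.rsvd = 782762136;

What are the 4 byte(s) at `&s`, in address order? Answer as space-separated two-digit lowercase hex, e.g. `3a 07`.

ver (1b) val=1 bits=0x1 at bit 31: 0x80000000
rsvd (31b) val=782762136 bits=0x2ea80098 at bit 0: 0xaea80098
word = 0xaea80098 → big-endian bytes:
  [0]=0xae  [1]=0xa8  [2]=0x00  [3]=0x98

ae a8 00 98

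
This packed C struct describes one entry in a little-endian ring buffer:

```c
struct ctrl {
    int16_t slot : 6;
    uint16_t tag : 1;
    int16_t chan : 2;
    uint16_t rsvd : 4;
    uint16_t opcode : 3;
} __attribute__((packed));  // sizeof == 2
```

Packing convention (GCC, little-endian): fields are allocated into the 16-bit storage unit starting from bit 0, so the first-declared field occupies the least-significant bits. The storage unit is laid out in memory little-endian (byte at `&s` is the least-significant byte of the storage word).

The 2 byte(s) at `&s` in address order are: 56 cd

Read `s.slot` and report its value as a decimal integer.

22

[0]=0x56 [1]=0xcd (little-endian) → word 0xcd56
slot:6 @ bit 0 → (0xcd56>>0)&0x3f = 0x16  ←
tag:1 @ bit 6 → (0xcd56>>6)&0x1 = 0x1
chan:2 @ bit 7 → (0xcd56>>7)&0x3 = 0x2
rsvd:4 @ bit 9 → (0xcd56>>9)&0xf = 0x6
opcode:3 @ bit 13 → (0xcd56>>13)&0x7 = 0x6
slot signed 6b, MSB=0: value = 22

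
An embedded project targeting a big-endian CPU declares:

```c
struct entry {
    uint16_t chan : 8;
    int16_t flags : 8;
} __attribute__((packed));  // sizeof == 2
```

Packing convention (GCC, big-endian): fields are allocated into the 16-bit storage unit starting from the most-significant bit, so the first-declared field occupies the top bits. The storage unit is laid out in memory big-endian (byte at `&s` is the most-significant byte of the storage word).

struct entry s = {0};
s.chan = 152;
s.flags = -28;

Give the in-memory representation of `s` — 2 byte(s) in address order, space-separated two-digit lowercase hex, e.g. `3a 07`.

chan (8b) val=152 bits=0x98 at bit 8: 0x9800
flags (8b) val=-28 bits=0xe4 at bit 0: 0x98e4
word = 0x98e4 → big-endian bytes:
  [0]=0x98  [1]=0xe4

98 e4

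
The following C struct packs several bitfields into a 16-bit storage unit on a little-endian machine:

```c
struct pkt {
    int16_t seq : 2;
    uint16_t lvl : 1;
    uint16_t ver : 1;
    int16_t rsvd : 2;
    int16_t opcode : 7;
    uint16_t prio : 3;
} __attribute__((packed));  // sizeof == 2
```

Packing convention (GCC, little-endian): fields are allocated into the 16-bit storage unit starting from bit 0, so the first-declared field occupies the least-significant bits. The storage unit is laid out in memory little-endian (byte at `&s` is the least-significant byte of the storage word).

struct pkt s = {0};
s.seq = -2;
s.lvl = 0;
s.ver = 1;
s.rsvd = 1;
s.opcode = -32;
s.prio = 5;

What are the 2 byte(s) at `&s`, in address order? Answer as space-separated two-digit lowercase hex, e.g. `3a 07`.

[0+:2] seq=-2 & 0x3 = 0x2; word=0x0002
[2+:1] lvl=0 & 0x1 = 0x0; word=0x0002
[3+:1] ver=1 & 0x1 = 0x1; word=0x000a
[4+:2] rsvd=1 & 0x3 = 0x1; word=0x001a
[6+:7] opcode=-32 & 0x7f = 0x60; word=0x181a
[13+:3] prio=5 & 0x7 = 0x5; word=0xb81a
word = 0xb81a → little-endian bytes:
  [0]=0x1a  [1]=0xb8

1a b8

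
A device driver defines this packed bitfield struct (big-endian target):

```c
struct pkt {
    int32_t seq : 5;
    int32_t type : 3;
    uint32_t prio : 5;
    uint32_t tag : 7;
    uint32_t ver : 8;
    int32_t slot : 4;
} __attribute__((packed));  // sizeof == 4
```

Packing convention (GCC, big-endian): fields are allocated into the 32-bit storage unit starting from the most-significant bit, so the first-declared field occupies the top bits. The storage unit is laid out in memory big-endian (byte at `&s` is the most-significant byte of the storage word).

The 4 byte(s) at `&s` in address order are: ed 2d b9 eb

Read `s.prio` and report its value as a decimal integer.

5

[0]=0xed [1]=0x2d [2]=0xb9 [3]=0xeb (big-endian) → word 0xed2db9eb
seq:5 @ bit 27 → (0xed2db9eb>>27)&0x1f = 0x1d
type:3 @ bit 24 → (0xed2db9eb>>24)&0x7 = 0x5
prio:5 @ bit 19 → (0xed2db9eb>>19)&0x1f = 0x5  ←
tag:7 @ bit 12 → (0xed2db9eb>>12)&0x7f = 0x5b
ver:8 @ bit 4 → (0xed2db9eb>>4)&0xff = 0x9e
slot:4 @ bit 0 → (0xed2db9eb>>0)&0xf = 0xb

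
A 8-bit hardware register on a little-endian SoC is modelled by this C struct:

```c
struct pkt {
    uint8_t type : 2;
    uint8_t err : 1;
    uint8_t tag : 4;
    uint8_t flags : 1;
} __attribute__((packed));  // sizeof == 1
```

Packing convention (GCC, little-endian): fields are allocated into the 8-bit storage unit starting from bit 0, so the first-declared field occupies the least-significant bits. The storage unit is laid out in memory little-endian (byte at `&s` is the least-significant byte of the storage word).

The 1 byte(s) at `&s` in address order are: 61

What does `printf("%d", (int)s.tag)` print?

[0]=0x61 (little-endian) → word 0x61
type [0+:2] = (word>>0) & 0x3 = 1
err [2+:1] = (word>>2) & 0x1 = 0
tag [3+:4] = (word>>3) & 0xf = 12  ←
flags [7+:1] = (word>>7) & 0x1 = 0

12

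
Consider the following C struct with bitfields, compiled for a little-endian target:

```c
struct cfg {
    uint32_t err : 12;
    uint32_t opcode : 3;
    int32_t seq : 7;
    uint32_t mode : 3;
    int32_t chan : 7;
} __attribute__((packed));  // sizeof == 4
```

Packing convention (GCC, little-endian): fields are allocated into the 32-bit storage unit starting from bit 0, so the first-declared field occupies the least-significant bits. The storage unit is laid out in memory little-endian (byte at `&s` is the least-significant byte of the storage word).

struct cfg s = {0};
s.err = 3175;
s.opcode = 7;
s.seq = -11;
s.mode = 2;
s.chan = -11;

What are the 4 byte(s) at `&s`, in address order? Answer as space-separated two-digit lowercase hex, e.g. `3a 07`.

67 fc ba ea

[0+:12] err=3175 & 0xfff = 0xc67; word=0x00000c67
[12+:3] opcode=7 & 0x7 = 0x7; word=0x00007c67
[15+:7] seq=-11 & 0x7f = 0x75; word=0x003afc67
[22+:3] mode=2 & 0x7 = 0x2; word=0x00bafc67
[25+:7] chan=-11 & 0x7f = 0x75; word=0xeabafc67
word = 0xeabafc67 → little-endian bytes:
  [0]=0x67  [1]=0xfc  [2]=0xba  [3]=0xea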